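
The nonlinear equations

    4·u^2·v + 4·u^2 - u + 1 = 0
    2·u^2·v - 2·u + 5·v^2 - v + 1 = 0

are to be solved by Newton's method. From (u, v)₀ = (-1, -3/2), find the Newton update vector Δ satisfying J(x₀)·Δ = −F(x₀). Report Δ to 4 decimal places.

(-0.8793, 0.6595)

At (-1, -3/2): F = (0.0000, 12.7500).
Jacobian J = [[8·u·v + 8·u - 1, 4·u^2], [4·u·v - 2, 2·u^2 + 10·v - 1]].
At the point, J = [[3.0000, 4.0000], [4.0000, -14.0000]] (det J = -58.0000).
Solving J·Δ = −F gives Δ = (-0.8793, 0.6595).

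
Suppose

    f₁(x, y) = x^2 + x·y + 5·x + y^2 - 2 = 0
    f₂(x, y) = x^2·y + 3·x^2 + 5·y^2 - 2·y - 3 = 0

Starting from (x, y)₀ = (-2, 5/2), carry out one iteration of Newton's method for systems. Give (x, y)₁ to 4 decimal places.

(-0.0187, 2.4385)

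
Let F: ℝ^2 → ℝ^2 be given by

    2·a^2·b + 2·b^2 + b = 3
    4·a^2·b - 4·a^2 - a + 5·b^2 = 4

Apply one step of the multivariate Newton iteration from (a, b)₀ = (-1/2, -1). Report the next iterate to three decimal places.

At (-1/2, -1): F = (-2.500, -0.500).
Jacobian J = [[4·a·b, 2·a^2 + 4·b + 1], [8·a·b - 8·a - 1, 4·a^2 + 10·b]].
At the point, J = [[2.000, -2.500], [7.000, -9.000]] (det J = -0.500).
Solving J·Δ = −F gives Δ = (42.500, 33.000).
Then the next iterate is (a, b)₁ = (42.000, 32.000).

(42.000, 32.000)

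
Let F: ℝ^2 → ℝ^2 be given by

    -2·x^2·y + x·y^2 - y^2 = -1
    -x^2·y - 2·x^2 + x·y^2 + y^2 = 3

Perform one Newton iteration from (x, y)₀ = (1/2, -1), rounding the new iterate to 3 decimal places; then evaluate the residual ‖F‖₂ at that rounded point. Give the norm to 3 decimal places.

0.561

At (1/2, -1): F = (1.000, -1.750).
Jacobian J = [[-4·x·y + y^2, -2·x^2 + 2·x·y - 2·y], [-2·x·y - 4·x + y^2, -x^2 + 2·x·y + 2·y]].
At the point, J = [[3.000, 0.500], [0.000, -3.250]] (det J = -9.750).
Solving J·Δ = −F gives Δ = (-0.244, -0.538).
Then the next iterate is (x, y)₁ = (0.256, -1.538).
Re-evaluating at (0.256, -1.538): F = (-0.55830, -0.05928), so ‖F‖₂ = 0.561.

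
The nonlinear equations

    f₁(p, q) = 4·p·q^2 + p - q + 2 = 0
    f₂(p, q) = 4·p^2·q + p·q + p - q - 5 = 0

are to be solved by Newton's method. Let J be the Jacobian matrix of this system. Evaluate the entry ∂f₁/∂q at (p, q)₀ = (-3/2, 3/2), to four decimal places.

-19.0000

∂f₁/∂q = 8·p·q - 1.
At (-3/2, 3/2) this is -19.0000.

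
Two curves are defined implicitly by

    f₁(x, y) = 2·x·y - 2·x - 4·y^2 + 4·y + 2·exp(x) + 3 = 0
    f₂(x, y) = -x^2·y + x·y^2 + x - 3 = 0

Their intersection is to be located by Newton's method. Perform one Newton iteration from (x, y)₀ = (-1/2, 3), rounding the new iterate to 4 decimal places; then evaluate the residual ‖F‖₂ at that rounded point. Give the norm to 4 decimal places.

5.2948

At (-1/2, 3): F = (-21.786939, -8.7500).
Jacobian J = [[2·y + 2·exp(x) - 2, 2·x - 8·y + 4], [-2·x·y + y^2 + 1, -x^2 + 2·x·y]].
At the point, J = [[5.213061, -21.0000], [13.0000, -3.2500]] (det J = 256.057551).
Solving J·Δ = −F gives Δ = (0.4411, -0.9280).
Then the next iterate is (x, y)₁ = (-0.0589, 2.0720).
Re-evaluating at (-0.0589, 2.0720): F = (-4.125416, -3.318957), so ‖F‖₂ = 5.2948.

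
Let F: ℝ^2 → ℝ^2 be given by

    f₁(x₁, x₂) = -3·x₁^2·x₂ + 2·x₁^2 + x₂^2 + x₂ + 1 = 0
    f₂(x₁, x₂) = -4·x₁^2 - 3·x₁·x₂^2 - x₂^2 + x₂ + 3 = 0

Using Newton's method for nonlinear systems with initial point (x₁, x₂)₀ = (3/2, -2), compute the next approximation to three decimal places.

At (3/2, -2): F = (21.000, -30.000).
Jacobian J = [[-6·x₁·x₂ + 4·x₁, -3·x₁^2 + 2·x₂ + 1], [-8·x₁ - 3·x₂^2, -6·x₁·x₂ - 2·x₂ + 1]].
At the point, J = [[24.000, -9.750], [-24.000, 23.000]] (det J = 318.000).
Solving J·Δ = −F gives Δ = (-0.599, 0.679).
Then the next iterate is (x₁, x₂)₁ = (0.901, -1.321).

(0.901, -1.321)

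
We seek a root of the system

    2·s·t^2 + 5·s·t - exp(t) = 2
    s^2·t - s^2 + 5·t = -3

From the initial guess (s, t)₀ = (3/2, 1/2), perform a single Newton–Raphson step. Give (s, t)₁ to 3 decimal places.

At (3/2, 1/2): F = (0.85128, 4.375).
Jacobian J = [[2·t^2 + 5·t, 4·s·t + 5·s - exp(t)], [2·s·t - 2·s, s^2 + 5]].
At the point, J = [[3.000, 8.85128], [-1.500, 7.250]] (det J = 35.02692).
Solving J·Δ = −F gives Δ = (0.929, -0.411).
Then the next iterate is (s, t)₁ = (2.429, 0.089).

(2.429, 0.089)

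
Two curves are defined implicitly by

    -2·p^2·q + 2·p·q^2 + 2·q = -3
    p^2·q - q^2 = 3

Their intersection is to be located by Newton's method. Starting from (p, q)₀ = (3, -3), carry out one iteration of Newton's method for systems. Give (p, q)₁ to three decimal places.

At (3, -3): F = (105.000, -39.000).
Jacobian J = [[-4·p·q + 2·q^2, -2·p^2 + 4·p·q + 2], [2·p·q, p^2 - 2·q]].
At the point, J = [[54.000, -52.000], [-18.000, 15.000]] (det J = -126.000).
Solving J·Δ = −F gives Δ = (-3.595, -1.714).
Then the next iterate is (p, q)₁ = (-0.595, -4.714).

(-0.595, -4.714)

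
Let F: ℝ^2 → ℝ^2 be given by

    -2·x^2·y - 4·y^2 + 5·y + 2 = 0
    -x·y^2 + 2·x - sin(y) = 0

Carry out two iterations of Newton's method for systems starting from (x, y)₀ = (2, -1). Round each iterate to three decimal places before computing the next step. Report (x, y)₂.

(2.289, -1.633)

At (2, -1): F = (1.000, 2.84147).
Jacobian J = [[-4·x·y, -2·x^2 - 8·y + 5], [-y^2 + 2, -2·x·y - cos(y)]].
At the point, J = [[8.000, 5.000], [1.000, 3.45970]] (det J = 22.67758).
Solving J·Δ = −F gives Δ = (0.474, -0.958).
Then the next iterate is (x, y)₁ = (2.474, -1.958).
Round to (2.474, -1.958) and repeat: F = (0.84351, -3.61076), J = [[19.37637, 8.42265], [-1.83376, 10.06578]].
Δ = (-0.185, 0.325), so (x, y)₂ = (2.289, -1.633).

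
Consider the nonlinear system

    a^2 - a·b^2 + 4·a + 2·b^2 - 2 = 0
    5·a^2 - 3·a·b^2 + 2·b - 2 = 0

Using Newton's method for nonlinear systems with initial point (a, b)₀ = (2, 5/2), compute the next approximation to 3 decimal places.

(-3.714, 1.727)

At (2, 5/2): F = (10.000, -14.500).
Jacobian J = [[2·a - b^2 + 4, -2·a·b + 4·b], [10·a - 3·b^2, -6·a·b + 2]].
At the point, J = [[1.750, 0.000], [1.250, -28.000]] (det J = -49.000).
Solving J·Δ = −F gives Δ = (-5.714, -0.773).
Then the next iterate is (a, b)₁ = (-3.714, 1.727).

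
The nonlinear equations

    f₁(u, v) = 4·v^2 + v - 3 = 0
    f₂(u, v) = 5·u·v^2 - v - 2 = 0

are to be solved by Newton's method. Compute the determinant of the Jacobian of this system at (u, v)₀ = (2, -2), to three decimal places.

J = [[0, 8·v + 1], [5·v^2, 10·u·v - 1]].
At the point, J = [[0.000, -15.000], [20.000, -41.000]].
det J = 300.000.

300.000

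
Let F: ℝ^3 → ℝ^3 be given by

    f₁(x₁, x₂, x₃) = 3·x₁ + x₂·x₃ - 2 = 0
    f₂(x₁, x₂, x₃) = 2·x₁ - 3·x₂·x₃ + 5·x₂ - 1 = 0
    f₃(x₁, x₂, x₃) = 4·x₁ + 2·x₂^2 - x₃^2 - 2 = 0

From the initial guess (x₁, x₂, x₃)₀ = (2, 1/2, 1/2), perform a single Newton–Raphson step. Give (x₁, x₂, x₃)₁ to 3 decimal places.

(0.750, -0.250, 0.250)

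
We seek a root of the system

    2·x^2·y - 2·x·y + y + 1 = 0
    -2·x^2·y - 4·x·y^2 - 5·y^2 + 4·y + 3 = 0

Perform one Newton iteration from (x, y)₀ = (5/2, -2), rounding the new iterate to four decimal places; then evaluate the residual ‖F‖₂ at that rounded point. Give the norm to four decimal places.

At (5/2, -2): F = (-16.0000, -40.0000).
Jacobian J = [[4·x·y - 2·y, 2·x^2 - 2·x + 1], [-4·x·y - 4·y^2, -2·x^2 - 8·x·y - 10·y + 4]].
At the point, J = [[-16.0000, 8.5000], [4.0000, 51.5000]] (det J = -858.0000).
Solving J·Δ = −F gives Δ = (-0.5641, 0.8205).
Then the next iterate is (x, y)₁ = (1.9359, -1.1795).
Re-evaluating at (1.9359, -1.1795): F = (-4.453557, -10.606309), so ‖F‖₂ = 11.5034.

11.5034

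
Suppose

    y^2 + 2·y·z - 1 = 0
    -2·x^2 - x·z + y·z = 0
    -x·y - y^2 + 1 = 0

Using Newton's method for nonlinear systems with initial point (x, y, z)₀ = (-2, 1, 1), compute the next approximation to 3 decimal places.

At (-2, 1, 1): F = (2.000, -5.000, 2.000).
Jacobian J = [[0, 2·y + 2·z, 2·y], [-4·x - z, z, -x + y], [-y, -x - 2·y, 0]].
At the point, J = [[0.000, 4.000, 2.000], [7.000, 1.000, 3.000], [-1.000, 0.000, 0.000]] (det J = -10.000).
Solving J·Δ = −F gives Δ = (2.000, 1.200, -3.400).
Then the next iterate is (x, y, z)₁ = (0.000, 2.200, -2.400).

(0.000, 2.200, -2.400)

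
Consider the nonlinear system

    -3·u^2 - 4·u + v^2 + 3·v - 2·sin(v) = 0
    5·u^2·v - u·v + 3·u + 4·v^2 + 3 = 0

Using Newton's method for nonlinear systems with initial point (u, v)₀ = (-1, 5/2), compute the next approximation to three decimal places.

(-0.890, 1.066)

At (-1, 5/2): F = (13.55306, 40.000).
Jacobian J = [[-6·u - 4, 2·v - 2·cos(v) + 3], [10·u·v - v + 3, 5·u^2 - u + 8·v]].
At the point, J = [[2.000, 9.60229], [-24.500, 26.000]] (det J = 287.25604).
Solving J·Δ = −F gives Δ = (0.110, -1.434).
Then the next iterate is (u, v)₁ = (-0.890, 1.066).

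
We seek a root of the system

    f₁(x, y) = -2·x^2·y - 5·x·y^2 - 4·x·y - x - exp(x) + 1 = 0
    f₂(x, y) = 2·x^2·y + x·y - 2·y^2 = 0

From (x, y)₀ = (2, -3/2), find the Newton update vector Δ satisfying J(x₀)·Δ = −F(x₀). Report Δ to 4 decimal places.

(-1.0000, 0.3750)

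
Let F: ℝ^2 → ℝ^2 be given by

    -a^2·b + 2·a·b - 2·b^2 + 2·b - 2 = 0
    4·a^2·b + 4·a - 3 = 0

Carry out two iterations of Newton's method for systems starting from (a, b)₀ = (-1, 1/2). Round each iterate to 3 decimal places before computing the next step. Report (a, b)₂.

(1.190, 1.668)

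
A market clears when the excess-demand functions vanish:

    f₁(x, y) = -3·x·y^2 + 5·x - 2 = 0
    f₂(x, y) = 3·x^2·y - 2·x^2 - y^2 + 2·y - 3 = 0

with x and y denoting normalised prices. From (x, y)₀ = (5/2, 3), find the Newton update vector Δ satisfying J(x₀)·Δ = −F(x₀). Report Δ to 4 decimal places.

(-0.6861, -0.9312)

At (5/2, 3): F = (-57.0000, 37.7500).
Jacobian J = [[-3·y^2 + 5, -6·x·y], [6·x·y - 4·x, 3·x^2 - 2·y + 2]].
At the point, J = [[-22.0000, -45.0000], [35.0000, 14.7500]] (det J = 1250.5000).
Solving J·Δ = −F gives Δ = (-0.6861, -0.9312).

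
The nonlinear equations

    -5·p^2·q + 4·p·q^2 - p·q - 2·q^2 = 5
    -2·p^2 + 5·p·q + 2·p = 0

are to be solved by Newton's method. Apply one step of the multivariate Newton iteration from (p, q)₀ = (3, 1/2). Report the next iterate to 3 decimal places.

At (3, 1/2): F = (-26.500, -4.500).
Jacobian J = [[-10·p·q + 4·q^2 - q, -5·p^2 + 8·p·q - p - 4·q], [-4·p + 5·q + 2, 5·p]].
At the point, J = [[-14.500, -38.000], [-7.500, 15.000]] (det J = -502.500).
Solving J·Δ = −F gives Δ = (-1.131, -0.266).
Then the next iterate is (p, q)₁ = (1.869, 0.234).

(1.869, 0.234)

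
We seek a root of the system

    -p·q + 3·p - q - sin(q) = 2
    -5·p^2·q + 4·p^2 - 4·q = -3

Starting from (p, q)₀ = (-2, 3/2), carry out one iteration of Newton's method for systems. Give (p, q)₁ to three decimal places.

(1.994, 3.121)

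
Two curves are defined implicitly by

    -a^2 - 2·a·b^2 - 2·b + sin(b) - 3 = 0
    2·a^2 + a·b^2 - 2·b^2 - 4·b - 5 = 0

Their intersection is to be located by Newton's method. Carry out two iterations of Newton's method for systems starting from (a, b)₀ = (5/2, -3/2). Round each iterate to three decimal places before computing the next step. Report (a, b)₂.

(3.117, 3.125)

At (5/2, -3/2): F = (-18.49749, 14.625).
Jacobian J = [[-2·a - 2·b^2, -4·a·b + cos(b) - 2], [4·a + b^2, 2·a·b - 4·b - 4]].
At the point, J = [[-9.500, 13.07074], [12.250, -5.500]] (det J = -107.86653).
Solving J·Δ = −F gives Δ = (-0.829, 0.813).
Then the next iterate is (a, b)₁ = (1.671, -0.687).
Round to (1.671, -0.687) and repeat: F = (-6.62978, 3.17720), J = [[-4.28594, 3.36506], [7.15597, -3.54795]].
Δ = (1.446, 3.812), so (a, b)₂ = (3.117, 3.125).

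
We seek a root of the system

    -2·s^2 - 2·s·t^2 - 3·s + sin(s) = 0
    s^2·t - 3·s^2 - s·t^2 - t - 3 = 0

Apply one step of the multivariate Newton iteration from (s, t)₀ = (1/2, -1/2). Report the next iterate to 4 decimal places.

(-0.3037, -2.4445)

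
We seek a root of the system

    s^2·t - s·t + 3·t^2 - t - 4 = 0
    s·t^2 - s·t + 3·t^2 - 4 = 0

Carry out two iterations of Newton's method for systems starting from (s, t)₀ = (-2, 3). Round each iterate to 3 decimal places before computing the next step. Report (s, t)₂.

(-1.162, 1.154)

At (-2, 3): F = (38.000, 11.000).
Jacobian J = [[2·s·t - t, s^2 - s + 6·t - 1], [t^2 - t, 2·s·t - s + 6·t]].
At the point, J = [[-15.000, 23.000], [6.000, 8.000]] (det J = -258.000).
Solving J·Δ = −F gives Δ = (0.198, -1.523).
Then the next iterate is (s, t)₁ = (-1.802, 1.477).
Round to (-1.802, 1.477) and repeat: F = (8.52526, 1.27503), J = [[-6.80011, 12.91120], [0.70453, 5.34089]].
Δ = (0.640, -0.323), so (s, t)₂ = (-1.162, 1.154).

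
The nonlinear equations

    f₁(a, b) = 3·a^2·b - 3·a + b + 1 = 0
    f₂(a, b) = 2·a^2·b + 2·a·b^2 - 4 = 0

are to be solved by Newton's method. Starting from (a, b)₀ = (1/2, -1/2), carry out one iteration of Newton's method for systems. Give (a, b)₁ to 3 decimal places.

(-1.960, -6.040)

At (1/2, -1/2): F = (-1.375, -4.000).
Jacobian J = [[6·a·b - 3, 3·a^2 + 1], [4·a·b + 2·b^2, 2·a^2 + 4·a·b]].
At the point, J = [[-4.500, 1.750], [-0.500, -0.500]] (det J = 3.125).
Solving J·Δ = −F gives Δ = (-2.460, -5.540).
Then the next iterate is (a, b)₁ = (-1.960, -6.040).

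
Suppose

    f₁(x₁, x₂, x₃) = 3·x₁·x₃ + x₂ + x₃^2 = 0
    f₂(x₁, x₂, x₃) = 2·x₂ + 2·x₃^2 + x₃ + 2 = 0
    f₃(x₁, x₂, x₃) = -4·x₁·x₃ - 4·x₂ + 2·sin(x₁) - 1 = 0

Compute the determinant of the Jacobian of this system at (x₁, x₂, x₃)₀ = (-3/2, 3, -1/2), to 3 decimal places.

9.415

J = [[3·x₃, 1, 3·x₁ + 2·x₃], [0, 2, 4·x₃ + 1], [-4·x₃ + 2·cos(x₁), -4, -4·x₁]].
At the point, J = [[-1.500, 1.000, -5.500], [0.000, 2.000, -1.000], [2.14147, -4.000, 6.000]].
det J = 9.415.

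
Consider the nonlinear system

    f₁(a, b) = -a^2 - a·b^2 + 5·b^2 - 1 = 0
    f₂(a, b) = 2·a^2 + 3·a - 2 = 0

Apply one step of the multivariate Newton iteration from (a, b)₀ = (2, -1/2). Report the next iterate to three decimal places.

(0.909, -0.371)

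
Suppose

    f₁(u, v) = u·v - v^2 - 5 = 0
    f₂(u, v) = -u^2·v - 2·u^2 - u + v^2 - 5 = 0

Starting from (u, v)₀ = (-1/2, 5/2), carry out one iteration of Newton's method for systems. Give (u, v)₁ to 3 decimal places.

(1.297, 1.044)

At (-1/2, 5/2): F = (-12.500, 0.625).
Jacobian J = [[v, u - 2·v], [-2·u·v - 4·u - 1, -u^2 + 2·v]].
At the point, J = [[2.500, -5.500], [3.500, 4.750]] (det J = 31.125).
Solving J·Δ = −F gives Δ = (1.797, -1.456).
Then the next iterate is (u, v)₁ = (1.297, 1.044).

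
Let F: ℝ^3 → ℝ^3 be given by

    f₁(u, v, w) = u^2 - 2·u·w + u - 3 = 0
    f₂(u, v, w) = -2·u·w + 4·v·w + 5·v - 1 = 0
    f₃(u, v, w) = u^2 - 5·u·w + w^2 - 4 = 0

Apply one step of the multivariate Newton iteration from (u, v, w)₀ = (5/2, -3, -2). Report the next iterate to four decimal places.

(1.3486, -3.3361, -1.1528)

At (5/2, -3, -2): F = (15.7500, 18.0000, 31.2500).
Jacobian J = [[2·u - 2·w + 1, 0, -2·u], [-2·w, 4·w + 5, -2·u + 4·v], [2·u - 5·w, 0, -5·u + 2·w]].
At the point, J = [[10.0000, 0.0000, -5.0000], [4.0000, -3.0000, -17.0000], [15.0000, 0.0000, -16.5000]] (det J = 270.0000).
Solving J·Δ = −F gives Δ = (-1.1514, -0.3361, 0.8472).
Then the next iterate is (u, v, w)₁ = (1.3486, -3.3361, -1.1528).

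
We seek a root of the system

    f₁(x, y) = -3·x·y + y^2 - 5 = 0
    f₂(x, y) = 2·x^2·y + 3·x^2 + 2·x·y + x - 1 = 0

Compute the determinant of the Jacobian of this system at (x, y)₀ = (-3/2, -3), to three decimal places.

J = [[-3·y, -3·x + 2·y], [4·x·y + 6·x + 2·y + 1, 2·x^2 + 2·x]].
At the point, J = [[9.000, -1.500], [4.000, 1.500]].
det J = 19.500.

19.500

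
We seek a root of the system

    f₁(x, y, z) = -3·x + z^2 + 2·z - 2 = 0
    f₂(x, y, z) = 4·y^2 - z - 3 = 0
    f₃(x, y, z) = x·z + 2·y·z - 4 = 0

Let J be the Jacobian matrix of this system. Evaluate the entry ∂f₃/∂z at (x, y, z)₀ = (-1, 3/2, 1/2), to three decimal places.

2.000

∂f₃/∂z = x + 2·y.
At (-1, 3/2, 1/2) this is 2.000.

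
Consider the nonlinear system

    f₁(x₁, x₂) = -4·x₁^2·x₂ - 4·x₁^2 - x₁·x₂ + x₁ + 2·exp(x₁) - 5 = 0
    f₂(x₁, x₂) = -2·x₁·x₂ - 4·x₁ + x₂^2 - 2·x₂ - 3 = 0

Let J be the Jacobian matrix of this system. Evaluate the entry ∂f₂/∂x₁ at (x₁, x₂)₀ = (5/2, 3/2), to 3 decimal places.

-7.000

∂f₂/∂x₁ = -2·x₂ - 4.
At (5/2, 3/2) this is -7.000.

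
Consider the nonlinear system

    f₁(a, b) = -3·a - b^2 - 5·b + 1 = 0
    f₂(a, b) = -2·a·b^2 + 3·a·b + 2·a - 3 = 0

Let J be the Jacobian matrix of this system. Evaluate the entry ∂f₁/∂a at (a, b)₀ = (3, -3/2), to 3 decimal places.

-3.000

∂f₁/∂a = -3.
At (3, -3/2) this is -3.000.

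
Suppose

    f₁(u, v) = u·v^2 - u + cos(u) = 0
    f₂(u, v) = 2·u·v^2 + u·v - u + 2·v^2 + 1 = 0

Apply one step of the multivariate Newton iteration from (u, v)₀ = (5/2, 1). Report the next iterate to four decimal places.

(-0.1777, 0.8397)

At (5/2, 1): F = (-0.801144, 8.0000).
Jacobian J = [[v^2 - sin(u) - 1, 2·u·v], [2·v^2 + v - 1, 4·u·v + u + 4·v]].
At the point, J = [[-0.598472, 5.0000], [2.0000, 16.5000]] (det J = -19.874790).
Solving J·Δ = −F gives Δ = (-2.6777, -0.1603).
Then the next iterate is (u, v)₁ = (-0.1777, 0.8397).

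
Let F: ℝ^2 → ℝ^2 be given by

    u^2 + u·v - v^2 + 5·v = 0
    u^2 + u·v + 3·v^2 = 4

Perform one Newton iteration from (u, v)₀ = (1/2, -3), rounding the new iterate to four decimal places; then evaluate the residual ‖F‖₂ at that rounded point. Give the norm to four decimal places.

13.7700

At (1/2, -3): F = (-25.2500, 21.7500).
Jacobian J = [[2·u + v, u - 2·v + 5], [2·u + v, u + 6·v]].
At the point, J = [[-2.0000, 11.5000], [-2.0000, -17.5000]] (det J = 58.0000).
Solving J·Δ = −F gives Δ = (-3.3060, 1.6207).
Then the next iterate is (u, v)₁ = (-2.8060, -1.3793).
Re-evaluating at (-2.8060, -1.3793): F = (2.944983, 13.451357), so ‖F‖₂ = 13.7700.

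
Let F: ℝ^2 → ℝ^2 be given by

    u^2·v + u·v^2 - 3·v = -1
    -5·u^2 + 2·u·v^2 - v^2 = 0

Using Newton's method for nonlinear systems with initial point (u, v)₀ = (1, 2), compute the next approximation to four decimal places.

At (1, 2): F = (1.0000, -1.0000).
Jacobian J = [[2·u·v + v^2, u^2 + 2·u·v - 3], [-10·u + 2·v^2, 4·u·v - 2·v]].
At the point, J = [[8.0000, 2.0000], [-2.0000, 4.0000]] (det J = 36.0000).
Solving J·Δ = −F gives Δ = (-0.1667, 0.1667).
Then the next iterate is (u, v)₁ = (0.8333, 2.1667).

(0.8333, 2.1667)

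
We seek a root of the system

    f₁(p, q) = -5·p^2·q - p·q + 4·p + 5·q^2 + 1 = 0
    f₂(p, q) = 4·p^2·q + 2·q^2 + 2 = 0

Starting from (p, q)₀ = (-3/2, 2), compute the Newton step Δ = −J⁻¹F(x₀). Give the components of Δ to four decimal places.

(0.4601, -0.9975)

At (-3/2, 2): F = (-4.5000, 28.0000).
Jacobian J = [[-10·p·q - q + 4, -5·p^2 - p + 10·q], [8·p·q, 4·p^2 + 4·q]].
At the point, J = [[32.0000, 10.2500], [-24.0000, 17.0000]] (det J = 790.0000).
Solving J·Δ = −F gives Δ = (0.4601, -0.9975).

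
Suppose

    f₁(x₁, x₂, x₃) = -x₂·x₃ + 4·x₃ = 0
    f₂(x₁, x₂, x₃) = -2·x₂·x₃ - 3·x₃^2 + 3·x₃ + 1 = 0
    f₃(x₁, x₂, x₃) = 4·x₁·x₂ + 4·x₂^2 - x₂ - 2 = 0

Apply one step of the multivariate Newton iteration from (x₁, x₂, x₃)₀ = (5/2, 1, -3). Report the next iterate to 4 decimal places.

At (5/2, 1, -3): F = (-9.0000, -29.0000, 11.0000).
Jacobian J = [[0, -x₃, -x₂ + 4], [0, -2·x₃, -2·x₂ - 6·x₃ + 3], [4·x₂, 4·x₁ + 8·x₂ - 1, 0]].
At the point, J = [[0.0000, 3.0000, 3.0000], [0.0000, 6.0000, 19.0000], [4.0000, 17.0000, 0.0000]] (det J = 156.0000).
Solving J·Δ = −F gives Δ = (-11.9038, 2.1538, 0.8462).
Then the next iterate is (x₁, x₂, x₃)₁ = (-9.4038, 3.1538, -2.1538).

(-9.4038, 3.1538, -2.1538)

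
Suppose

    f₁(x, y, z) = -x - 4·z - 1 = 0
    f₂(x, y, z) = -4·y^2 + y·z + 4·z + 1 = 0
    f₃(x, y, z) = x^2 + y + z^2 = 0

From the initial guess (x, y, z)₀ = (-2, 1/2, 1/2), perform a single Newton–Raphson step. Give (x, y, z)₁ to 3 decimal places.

At (-2, 1/2, 1/2): F = (-1.000, 2.250, 4.750).
Jacobian J = [[-1, 0, -4], [0, -8·y + z, y + 4], [2·x, 1, 2·z]].
At the point, J = [[-1.000, 0.000, -4.000], [0.000, -3.500, 4.500], [-4.000, 1.000, 1.000]] (det J = 64.000).
Solving J·Δ = −F gives Δ = (1.055, -0.018, -0.514).
Then the next iterate is (x, y, z)₁ = (-0.945, 0.482, -0.014).

(-0.945, 0.482, -0.014)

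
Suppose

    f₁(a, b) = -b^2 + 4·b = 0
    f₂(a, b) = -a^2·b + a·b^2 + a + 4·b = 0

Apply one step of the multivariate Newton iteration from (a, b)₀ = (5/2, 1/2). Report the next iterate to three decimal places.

(3.983, -0.083)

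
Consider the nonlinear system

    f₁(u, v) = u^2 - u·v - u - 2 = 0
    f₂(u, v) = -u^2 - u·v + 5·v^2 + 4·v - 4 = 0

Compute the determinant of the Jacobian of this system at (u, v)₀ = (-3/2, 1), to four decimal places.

-80.5000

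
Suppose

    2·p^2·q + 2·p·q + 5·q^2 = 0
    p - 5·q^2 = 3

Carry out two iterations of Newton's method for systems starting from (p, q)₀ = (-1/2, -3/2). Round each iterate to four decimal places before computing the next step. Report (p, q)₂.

At (-1/2, -3/2): F = (12.0000, -14.7500).
Jacobian J = [[4·p·q + 2·q, 2·p^2 + 2·p + 10·q], [1, -10·q]].
At the point, J = [[0.0000, -15.5000], [1.0000, 15.0000]] (det J = 15.5000).
Solving J·Δ = −F gives Δ = (3.1371, 0.7742).
Then the next iterate is (p, q)₁ = (2.6371, -0.7258).
Round to (2.6371, -0.7258) and repeat: F = (-11.288943, -2.996828), J = [[-9.107629, 11.924793], [1.0000, 7.2580]].
Δ = (-0.5921, 0.4945), so (p, q)₂ = (2.0450, -0.2313).

(2.0450, -0.2313)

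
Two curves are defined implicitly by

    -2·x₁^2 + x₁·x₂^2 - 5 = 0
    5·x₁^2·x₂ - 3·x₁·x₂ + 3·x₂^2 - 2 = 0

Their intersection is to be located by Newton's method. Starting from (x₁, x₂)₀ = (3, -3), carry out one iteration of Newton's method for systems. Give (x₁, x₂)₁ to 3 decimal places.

At (3, -3): F = (4.000, -83.000).
Jacobian J = [[-4·x₁ + x₂^2, 2·x₁·x₂], [10·x₁·x₂ - 3·x₂, 5·x₁^2 - 3·x₁ + 6·x₂]].
At the point, J = [[-3.000, -18.000], [-81.000, 18.000]] (det J = -1512.000).
Solving J·Δ = −F gives Δ = (-0.940, 0.379).
Then the next iterate is (x₁, x₂)₁ = (2.060, -2.621).

(2.060, -2.621)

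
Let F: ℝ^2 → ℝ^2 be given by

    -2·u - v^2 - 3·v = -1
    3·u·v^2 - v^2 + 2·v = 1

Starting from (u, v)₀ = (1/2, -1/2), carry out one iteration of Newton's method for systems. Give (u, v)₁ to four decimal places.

At (1/2, -1/2): F = (1.2500, -1.8750).
Jacobian J = [[-2, -2·v - 3], [3·v^2, 6·u·v - 2·v + 2]].
At the point, J = [[-2.0000, -2.0000], [0.7500, 1.5000]] (det J = -1.5000).
Solving J·Δ = −F gives Δ = (-1.2500, 1.8750).
Then the next iterate is (u, v)₁ = (-0.7500, 1.3750).

(-0.7500, 1.3750)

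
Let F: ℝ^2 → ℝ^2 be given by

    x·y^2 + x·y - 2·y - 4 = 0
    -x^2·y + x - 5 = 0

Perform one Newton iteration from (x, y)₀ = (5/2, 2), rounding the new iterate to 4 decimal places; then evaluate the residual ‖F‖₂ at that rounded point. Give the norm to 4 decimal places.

6.8954

At (5/2, 2): F = (7.0000, -15.0000).
Jacobian J = [[y^2 + y, 2·x·y + x - 2], [-2·x·y + 1, -x^2]].
At the point, J = [[6.0000, 10.5000], [-9.0000, -6.2500]] (det J = 57.0000).
Solving J·Δ = −F gives Δ = (-1.9956, 0.4737).
Then the next iterate is (x, y)₁ = (0.5044, 2.4737).
Re-evaluating at (0.5044, 2.4737): F = (-4.613145, -5.124957), so ‖F‖₂ = 6.8954.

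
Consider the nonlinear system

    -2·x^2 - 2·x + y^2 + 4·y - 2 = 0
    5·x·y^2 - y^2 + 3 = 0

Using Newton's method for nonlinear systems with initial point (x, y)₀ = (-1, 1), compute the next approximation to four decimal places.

At (-1, 1): F = (3.0000, -3.0000).
Jacobian J = [[-4·x - 2, 2·y + 4], [5·y^2, 10·x·y - 2·y]].
At the point, J = [[2.0000, 6.0000], [5.0000, -12.0000]] (det J = -54.0000).
Solving J·Δ = −F gives Δ = (-0.3333, -0.3889).
Then the next iterate is (x, y)₁ = (-1.3333, 0.6111).

(-1.3333, 0.6111)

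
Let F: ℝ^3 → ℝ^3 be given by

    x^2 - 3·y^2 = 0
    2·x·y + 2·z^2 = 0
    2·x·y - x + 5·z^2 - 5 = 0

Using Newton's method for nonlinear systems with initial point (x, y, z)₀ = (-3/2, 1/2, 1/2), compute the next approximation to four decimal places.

(-1.3571, 0.8571, 1.4643)

At (-3/2, 1/2, 1/2): F = (1.5000, -1.0000, -3.7500).
Jacobian J = [[2·x, -6·y, 0], [2·y, 2·x, 4·z], [2·y - 1, 2·x, 10·z]].
At the point, J = [[-3.0000, -3.0000, 0.0000], [1.0000, -3.0000, 2.0000], [0.0000, -3.0000, 5.0000]] (det J = 42.0000).
Solving J·Δ = −F gives Δ = (0.1429, 0.3571, 0.9643).
Then the next iterate is (x, y, z)₁ = (-1.3571, 0.8571, 1.4643).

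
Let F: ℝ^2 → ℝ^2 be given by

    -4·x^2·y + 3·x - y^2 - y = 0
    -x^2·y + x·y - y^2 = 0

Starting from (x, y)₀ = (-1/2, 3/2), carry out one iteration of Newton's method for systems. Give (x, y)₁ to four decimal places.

At (-1/2, 3/2): F = (-6.7500, -3.3750).
Jacobian J = [[-8·x·y + 3, -4·x^2 - 2·y - 1], [-2·x·y + y, -x^2 + x - 2·y]].
At the point, J = [[9.0000, -5.0000], [3.0000, -3.7500]] (det J = -18.7500).
Solving J·Δ = −F gives Δ = (0.4500, -0.5400).
Then the next iterate is (x, y)₁ = (-0.0500, 0.9600).

(-0.0500, 0.9600)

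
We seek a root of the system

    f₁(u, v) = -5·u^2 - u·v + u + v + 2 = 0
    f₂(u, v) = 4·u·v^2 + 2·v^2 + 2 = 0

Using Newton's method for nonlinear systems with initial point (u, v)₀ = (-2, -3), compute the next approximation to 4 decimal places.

(-0.8254, -2.7302)

At (-2, -3): F = (-29.0000, -52.0000).
Jacobian J = [[-10·u - v + 1, -u + 1], [4·v^2, 8·u·v + 4·v]].
At the point, J = [[24.0000, 3.0000], [36.0000, 36.0000]] (det J = 756.0000).
Solving J·Δ = −F gives Δ = (1.1746, 0.2698).
Then the next iterate is (u, v)₁ = (-0.8254, -2.7302).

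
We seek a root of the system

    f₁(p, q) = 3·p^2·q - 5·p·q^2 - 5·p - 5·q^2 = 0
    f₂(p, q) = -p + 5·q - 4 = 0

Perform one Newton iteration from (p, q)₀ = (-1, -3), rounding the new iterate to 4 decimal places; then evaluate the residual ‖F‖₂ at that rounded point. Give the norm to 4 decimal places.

At (-1, -3): F = (-4.0000, -18.0000).
Jacobian J = [[6·p·q - 5·q^2 - 5, 3·p^2 - 10·p·q - 10·q], [-1, 5]].
At the point, J = [[-32.0000, 3.0000], [-1.0000, 5.0000]] (det J = -157.0000).
Solving J·Δ = −F gives Δ = (0.2166, 3.6433).
Then the next iterate is (p, q)₁ = (-0.7834, 0.6433).
Re-evaluating at (-0.7834, 0.6433): F = (4.653226, -0.0001), so ‖F‖₂ = 4.6532.

4.6532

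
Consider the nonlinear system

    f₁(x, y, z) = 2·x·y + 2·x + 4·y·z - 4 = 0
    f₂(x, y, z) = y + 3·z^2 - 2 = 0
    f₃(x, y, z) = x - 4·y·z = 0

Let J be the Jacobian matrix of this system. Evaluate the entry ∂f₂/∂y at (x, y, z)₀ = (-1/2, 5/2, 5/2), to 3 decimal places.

∂f₂/∂y = 1.
At (-1/2, 5/2, 5/2) this is 1.000.

1.000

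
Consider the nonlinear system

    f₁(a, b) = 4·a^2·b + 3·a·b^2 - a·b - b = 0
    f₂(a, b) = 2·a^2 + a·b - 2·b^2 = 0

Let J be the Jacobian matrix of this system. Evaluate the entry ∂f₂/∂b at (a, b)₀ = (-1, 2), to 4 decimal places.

-9.0000

∂f₂/∂b = a - 4·b.
At (-1, 2) this is -9.0000.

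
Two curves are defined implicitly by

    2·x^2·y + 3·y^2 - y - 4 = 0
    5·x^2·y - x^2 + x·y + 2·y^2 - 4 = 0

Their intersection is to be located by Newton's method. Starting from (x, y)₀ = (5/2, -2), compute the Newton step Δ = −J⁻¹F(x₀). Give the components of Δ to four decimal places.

(-0.7748, 0.9936)

At (5/2, -2): F = (-15.0000, -69.7500).
Jacobian J = [[4·x·y, 2·x^2 + 6·y - 1], [10·x·y - 2·x + y, 5·x^2 + x + 4·y]].
At the point, J = [[-20.0000, -0.5000], [-57.0000, 25.7500]] (det J = -543.5000).
Solving J·Δ = −F gives Δ = (-0.7748, 0.9936).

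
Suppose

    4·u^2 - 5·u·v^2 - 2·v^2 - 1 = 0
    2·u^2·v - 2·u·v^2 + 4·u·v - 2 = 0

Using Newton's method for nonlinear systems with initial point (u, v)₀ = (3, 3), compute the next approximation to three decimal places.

At (3, 3): F = (-118.000, 34.000).
Jacobian J = [[8·u - 5·v^2, -10·u·v - 4·v], [4·u·v - 2·v^2 + 4·v, 2·u^2 - 4·u·v + 4·u]].
At the point, J = [[-21.000, -102.000], [30.000, -6.000]] (det J = 3186.000).
Solving J·Δ = −F gives Δ = (-1.311, -0.887).
Then the next iterate is (u, v)₁ = (1.689, 2.113).

(1.689, 2.113)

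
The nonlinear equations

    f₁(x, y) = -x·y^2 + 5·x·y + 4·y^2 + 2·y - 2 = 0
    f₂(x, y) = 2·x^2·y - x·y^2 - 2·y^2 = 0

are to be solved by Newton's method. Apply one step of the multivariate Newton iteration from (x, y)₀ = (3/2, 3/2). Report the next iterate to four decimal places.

At (3/2, 3/2): F = (17.8750, -1.1250).
Jacobian J = [[-y^2 + 5·y, -2·x·y + 5·x + 8·y + 2], [4·x·y - y^2, 2·x^2 - 2·x·y - 4·y]].
At the point, J = [[5.2500, 17.0000], [6.7500, -6.0000]] (det J = -146.2500).
Solving J·Δ = −F gives Δ = (-0.6026, -0.8654).
Then the next iterate is (x, y)₁ = (0.8974, 0.6346).

(0.8974, 0.6346)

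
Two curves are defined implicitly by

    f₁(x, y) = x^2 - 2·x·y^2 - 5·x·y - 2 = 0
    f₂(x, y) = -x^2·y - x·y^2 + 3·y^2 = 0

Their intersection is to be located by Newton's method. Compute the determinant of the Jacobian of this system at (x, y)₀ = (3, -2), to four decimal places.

-144.0000

J = [[2·x - 2·y^2 - 5·y, -4·x·y - 5·x], [-2·x·y - y^2, -x^2 - 2·x·y + 6·y]].
At the point, J = [[8.0000, 9.0000], [8.0000, -9.0000]].
det J = -144.0000.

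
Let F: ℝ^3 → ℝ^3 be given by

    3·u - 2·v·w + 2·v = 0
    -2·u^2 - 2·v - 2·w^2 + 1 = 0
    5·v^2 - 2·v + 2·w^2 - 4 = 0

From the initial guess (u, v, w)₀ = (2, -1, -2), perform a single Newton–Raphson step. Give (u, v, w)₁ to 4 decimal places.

(0.1944, -0.1111, -1.9583)

At (2, -1, -2): F = (0.0000, -13.0000, 11.0000).
Jacobian J = [[3, -2·w + 2, -2·v], [-4·u, -2, -4·w], [0, 10·v - 2, 4·w]].
At the point, J = [[3.0000, 6.0000, 2.0000], [-8.0000, -2.0000, 8.0000], [0.0000, -12.0000, -8.0000]] (det J = 144.0000).
Solving J·Δ = −F gives Δ = (-1.8056, 0.8889, 0.0417).
Then the next iterate is (u, v, w)₁ = (0.1944, -0.1111, -1.9583).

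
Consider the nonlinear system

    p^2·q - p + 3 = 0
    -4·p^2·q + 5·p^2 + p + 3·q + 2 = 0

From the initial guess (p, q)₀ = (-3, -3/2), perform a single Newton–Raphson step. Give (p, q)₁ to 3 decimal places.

At (-3, -3/2): F = (-7.500, 93.500).
Jacobian J = [[2·p·q - 1, p^2], [-8·p·q + 10·p + 1, -4·p^2 + 3]].
At the point, J = [[8.000, 9.000], [-65.000, -33.000]] (det J = 321.000).
Solving J·Δ = −F gives Δ = (1.850, -0.812).
Then the next iterate is (p, q)₁ = (-1.150, -2.312).

(-1.150, -2.312)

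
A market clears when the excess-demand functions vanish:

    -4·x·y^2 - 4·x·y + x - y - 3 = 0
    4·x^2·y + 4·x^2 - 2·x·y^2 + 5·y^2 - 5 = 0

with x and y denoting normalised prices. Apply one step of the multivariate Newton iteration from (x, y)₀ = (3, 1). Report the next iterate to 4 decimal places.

(1.9126, 0.5301)

At (3, 1): F = (-25.0000, 66.0000).
Jacobian J = [[-4·y^2 - 4·y + 1, -8·x·y - 4·x - 1], [8·x·y + 8·x - 2·y^2, 4·x^2 - 4·x·y + 10·y]].
At the point, J = [[-7.0000, -37.0000], [46.0000, 34.0000]] (det J = 1464.0000).
Solving J·Δ = −F gives Δ = (-1.0874, -0.4699).
Then the next iterate is (x, y)₁ = (1.9126, 0.5301).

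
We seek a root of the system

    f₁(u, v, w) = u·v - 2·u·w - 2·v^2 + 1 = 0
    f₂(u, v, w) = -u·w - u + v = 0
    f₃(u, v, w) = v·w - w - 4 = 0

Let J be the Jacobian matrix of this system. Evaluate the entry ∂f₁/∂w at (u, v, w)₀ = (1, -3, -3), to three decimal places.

-2.000

∂f₁/∂w = -2·u.
At (1, -3, -3) this is -2.000.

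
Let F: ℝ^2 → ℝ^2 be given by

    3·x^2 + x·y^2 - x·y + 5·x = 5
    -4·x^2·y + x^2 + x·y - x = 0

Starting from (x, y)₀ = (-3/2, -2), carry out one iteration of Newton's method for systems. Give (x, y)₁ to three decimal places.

At (-3/2, -2): F = (-14.750, 24.750).
Jacobian J = [[6·x + y^2 - y + 5, 2·x·y - x], [-8·x·y + 2·x + y - 1, -4·x^2 + x]].
At the point, J = [[2.000, 7.500], [-30.000, -10.500]] (det J = 204.000).
Solving J·Δ = −F gives Δ = (0.151, 1.926).
Then the next iterate is (x, y)₁ = (-1.349, -0.074).

(-1.349, -0.074)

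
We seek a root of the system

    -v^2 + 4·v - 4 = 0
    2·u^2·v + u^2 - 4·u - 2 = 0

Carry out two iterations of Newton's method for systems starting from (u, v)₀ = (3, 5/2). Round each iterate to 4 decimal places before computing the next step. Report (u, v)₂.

(1.3427, 2.1250)

At (3, 5/2): F = (-0.2500, 40.0000).
Jacobian J = [[0, -2·v + 4], [4·u·v + 2·u - 4, 2·u^2]].
At the point, J = [[0.0000, -1.0000], [32.0000, 18.0000]] (det J = 32.0000).
Solving J·Δ = −F gives Δ = (-1.1094, -0.2500).
Then the next iterate is (u, v)₁ = (1.8906, 2.2500).
Round to (1.8906, 2.2500) and repeat: F = (-0.0625, 10.096626), J = [[0.0000, -0.5000], [16.7966, 7.148737]].
Δ = (-0.5479, -0.1250), so (u, v)₂ = (1.3427, 2.1250).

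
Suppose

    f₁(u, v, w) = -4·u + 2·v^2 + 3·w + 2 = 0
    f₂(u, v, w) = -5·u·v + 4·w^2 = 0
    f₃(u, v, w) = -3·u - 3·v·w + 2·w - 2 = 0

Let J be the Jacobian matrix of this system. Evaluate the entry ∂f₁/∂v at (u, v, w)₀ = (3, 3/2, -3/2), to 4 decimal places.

6.0000

∂f₁/∂v = 4·v.
At (3, 3/2, -3/2) this is 6.0000.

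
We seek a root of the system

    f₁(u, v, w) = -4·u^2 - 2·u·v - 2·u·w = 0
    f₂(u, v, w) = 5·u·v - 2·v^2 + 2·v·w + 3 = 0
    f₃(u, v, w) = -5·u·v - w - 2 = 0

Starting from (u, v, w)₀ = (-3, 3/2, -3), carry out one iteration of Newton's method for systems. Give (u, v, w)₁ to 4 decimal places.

At (-3, 3/2, -3): F = (-45.0000, -33.0000, 23.5000).
Jacobian J = [[-8·u - 2·v - 2·w, -2·u, -2·u], [5·v, 5·u - 4·v + 2·w, 2·v], [-5·v, -5·u, -1]].
At the point, J = [[27.0000, 6.0000, 6.0000], [7.5000, -27.0000, 3.0000], [-7.5000, 15.0000, -1.0000]] (det J = -1116.0000).
Solving J·Δ = −F gives Δ = (1.6774, -0.6855, 0.6371).
Then the next iterate is (u, v, w)₁ = (-1.3226, 0.8145, -2.3629).

(-1.3226, 0.8145, -2.3629)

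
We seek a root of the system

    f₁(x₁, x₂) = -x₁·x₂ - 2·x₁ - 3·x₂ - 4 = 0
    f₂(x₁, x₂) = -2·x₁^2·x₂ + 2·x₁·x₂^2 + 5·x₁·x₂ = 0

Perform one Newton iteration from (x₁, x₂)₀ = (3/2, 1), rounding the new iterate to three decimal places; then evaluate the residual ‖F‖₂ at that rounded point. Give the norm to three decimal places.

13.844

At (3/2, 1): F = (-11.500, 6.000).
Jacobian J = [[-x₂ - 2, -x₁ - 3], [-4·x₁·x₂ + 2·x₂^2 + 5·x₂, -2·x₁^2 + 4·x₁·x₂ + 5·x₁]].
At the point, J = [[-3.000, -4.500], [1.000, 9.000]] (det J = -22.500).
Solving J·Δ = −F gives Δ = (-3.400, -0.289).
Then the next iterate is (x₁, x₂)₁ = (-1.900, 0.711).
Re-evaluating at (-1.900, 0.711): F = (-0.98210, -13.80890), so ‖F‖₂ = 13.844.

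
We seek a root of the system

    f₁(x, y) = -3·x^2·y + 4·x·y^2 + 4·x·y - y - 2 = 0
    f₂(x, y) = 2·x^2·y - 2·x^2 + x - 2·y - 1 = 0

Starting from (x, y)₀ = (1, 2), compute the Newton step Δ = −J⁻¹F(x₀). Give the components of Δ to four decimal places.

At (1, 2): F = (14.0000, -2.0000).
Jacobian J = [[-6·x·y + 4·y^2 + 4·y, -3·x^2 + 8·x·y + 4·x - 1], [4·x·y - 4·x + 1, 2·x^2 - 2]].
At the point, J = [[12.0000, 16.0000], [5.0000, 0.0000]] (det J = -80.0000).
Solving J·Δ = −F gives Δ = (0.4000, -1.1750).

(0.4000, -1.1750)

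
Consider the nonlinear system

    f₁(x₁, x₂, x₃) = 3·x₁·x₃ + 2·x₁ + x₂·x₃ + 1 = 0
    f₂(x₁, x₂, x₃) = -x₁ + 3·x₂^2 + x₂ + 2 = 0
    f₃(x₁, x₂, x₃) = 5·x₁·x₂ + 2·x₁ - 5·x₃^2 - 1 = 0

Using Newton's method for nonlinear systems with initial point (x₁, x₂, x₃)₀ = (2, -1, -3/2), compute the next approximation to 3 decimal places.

At (2, -1, -3/2): F = (-2.500, 2.000, -18.250).
Jacobian J = [[3·x₃ + 2, x₃, 3·x₁ + x₂], [-1, 6·x₂ + 1, 0], [5·x₂ + 2, 5·x₁, -10·x₃]].
At the point, J = [[-2.500, -1.500, 5.000], [-1.000, -5.000, 0.000], [-3.000, 10.000, 15.000]] (det J = 40.000).
Solving J·Δ = −F gives Δ = (3.094, -0.219, 1.981).
Then the next iterate is (x₁, x₂, x₃)₁ = (5.094, -1.219, 0.481).

(5.094, -1.219, 0.481)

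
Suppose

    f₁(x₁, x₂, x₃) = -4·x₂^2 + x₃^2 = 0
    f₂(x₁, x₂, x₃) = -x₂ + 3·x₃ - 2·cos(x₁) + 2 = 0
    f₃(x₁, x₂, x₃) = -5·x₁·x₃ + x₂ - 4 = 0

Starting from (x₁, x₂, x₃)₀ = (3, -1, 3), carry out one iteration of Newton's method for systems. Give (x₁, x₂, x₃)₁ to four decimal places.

At (3, -1, 3): F = (5.0000, 13.979985, -50.0000).
Jacobian J = [[0, -8·x₂, 2·x₃], [2·sin(x₁), -1, 3], [-5·x₃, 1, -5·x₁]].
At the point, J = [[0.0000, 8.0000, 6.0000], [0.282240, -1.0000, 3.0000], [-15.0000, 1.0000, -15.0000]] (det J = -414.437758).
Solving J·Δ = −F gives Δ = (0.7757, 2.3398, -3.9530).
Then the next iterate is (x₁, x₂, x₃)₁ = (3.7757, 1.3398, -0.9530).

(3.7757, 1.3398, -0.9530)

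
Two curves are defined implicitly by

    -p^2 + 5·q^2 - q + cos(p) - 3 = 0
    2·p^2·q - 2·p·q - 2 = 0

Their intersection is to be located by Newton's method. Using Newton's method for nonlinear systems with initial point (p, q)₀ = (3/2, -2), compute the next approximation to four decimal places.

(1.0415, -1.1117)

At (3/2, -2): F = (16.820737, -5.0000).
Jacobian J = [[-2·p - sin(p), 10·q - 1], [4·p·q - 2·q, 2·p^2 - 2·p]].
At the point, J = [[-3.997495, -21.0000], [-8.0000, 1.5000]] (det J = -173.996242).
Solving J·Δ = −F gives Δ = (-0.4585, 0.8883).
Then the next iterate is (p, q)₁ = (1.0415, -1.1117).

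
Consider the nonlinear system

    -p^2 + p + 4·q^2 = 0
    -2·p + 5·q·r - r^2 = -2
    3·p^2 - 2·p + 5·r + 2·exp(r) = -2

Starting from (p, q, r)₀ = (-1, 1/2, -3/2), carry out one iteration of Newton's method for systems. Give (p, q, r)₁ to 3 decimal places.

(-0.674, 0.505, -1.011)

At (-1, 1/2, -3/2): F = (-1.000, -2.000, -0.05374).
Jacobian J = [[-2·p + 1, 8·q, 0], [-2, 5·r, 5·q - 2·r], [6·p - 2, 0, 2·exp(r) + 5]].
At the point, J = [[3.000, 4.000, 0.000], [-2.000, -7.500, 5.500], [-8.000, 0.000, 5.44626]] (det J = -254.97077).
Solving J·Δ = −F gives Δ = (0.326, 0.005, 0.489).
Then the next iterate is (p, q, r)₁ = (-0.674, 0.505, -1.011).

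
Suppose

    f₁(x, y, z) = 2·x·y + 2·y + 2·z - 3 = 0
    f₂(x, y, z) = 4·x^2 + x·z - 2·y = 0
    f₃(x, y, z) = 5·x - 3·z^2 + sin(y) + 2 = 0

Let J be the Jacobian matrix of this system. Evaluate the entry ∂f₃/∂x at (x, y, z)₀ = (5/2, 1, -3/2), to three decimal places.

5.000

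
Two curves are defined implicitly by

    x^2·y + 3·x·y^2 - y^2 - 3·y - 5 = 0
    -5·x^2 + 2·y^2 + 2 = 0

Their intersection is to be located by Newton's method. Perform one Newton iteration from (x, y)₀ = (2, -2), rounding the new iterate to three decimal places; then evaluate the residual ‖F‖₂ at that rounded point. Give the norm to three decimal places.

3.687

At (2, -2): F = (13.000, -10.000).
Jacobian J = [[2·x·y + 3·y^2, x^2 + 6·x·y - 2·y - 3], [-10·x, 4·y]].
At the point, J = [[4.000, -19.000], [-20.000, -8.000]] (det J = -412.000).
Solving J·Δ = −F gives Δ = (-0.714, 0.534).
Then the next iterate is (x, y)₁ = (1.286, -1.466).
Re-evaluating at (1.286, -1.466): F = (3.11582, -1.97067), so ‖F‖₂ = 3.687.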